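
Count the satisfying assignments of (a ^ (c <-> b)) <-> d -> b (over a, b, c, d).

a | b | c | d || (c <-> b) | (a ^ (c <-> b)) | (d -> b) | ((a ^ (c <-> b)) <-> (d -> b))
0 | 0 | 0 | 0 ||     1     |        1        |    1     |               1               
0 | 0 | 0 | 1 ||     1     |        1        |    0     |               0               
0 | 0 | 1 | 0 ||     0     |        0        |    1     |               0               
0 | 0 | 1 | 1 ||     0     |        0        |    0     |               1               
0 | 1 | 0 | 0 ||     0     |        0        |    1     |               0               
0 | 1 | 0 | 1 ||     0     |        0        |    1     |               0               
0 | 1 | 1 | 0 ||     1     |        1        |    1     |               1               
0 | 1 | 1 | 1 ||     1     |        1        |    1     |               1               
1 | 0 | 0 | 0 ||     1     |        0        |    1     |               0               
1 | 0 | 0 | 1 ||     1     |        0        |    0     |               1               
1 | 0 | 1 | 0 ||     0     |        1        |    1     |               1               
1 | 0 | 1 | 1 ||     0     |        1        |    0     |               0               
1 | 1 | 0 | 0 ||     0     |        1        |    1     |               1               
1 | 1 | 0 | 1 ||     0     |        1        |    1     |               1               
1 | 1 | 1 | 0 ||     1     |        0        |    1     |               0               
1 | 1 | 1 | 1 ||     1     |        0        |    1     |               0               
The formula is true on 8 of the 16 rows.

8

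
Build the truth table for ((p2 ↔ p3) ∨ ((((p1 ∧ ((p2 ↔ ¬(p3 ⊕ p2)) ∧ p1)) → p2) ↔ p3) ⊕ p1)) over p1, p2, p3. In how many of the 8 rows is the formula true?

7

p1 | p2 | p3 | (p2 ↔ p3) | (p3 ⊕ p2) | ¬(p3 ⊕ p2) | (p2 ↔ ¬(p3 ⊕ p2)) | ((p2 ↔ ¬(p3 ⊕ p2)) ∧ p1) | φ
-- | -- | -- | --------- | --------- | ---------- | ----------------- | ------------------------ | -
1  | 1  | 1  |     1     |     0     |     1      |         1         |            1             | 1
1  | 1  | 0  |     0     |     1     |     0      |         0         |            0             | 1
1  | 0  | 1  |     0     |     1     |     0      |         1         |            1             | 1
1  | 0  | 0  |     1     |     0     |     1      |         0         |            0             | 1
0  | 1  | 1  |     1     |     0     |     1      |         1         |            0             | 1
0  | 1  | 0  |     0     |     1     |     0      |         0         |            0             | 0
0  | 0  | 1  |     0     |     1     |     0      |         1         |            0             | 1
0  | 0  | 0  |     1     |     0     |     1      |         0         |            0             | 1
The formula is true on 7 of the 8 rows.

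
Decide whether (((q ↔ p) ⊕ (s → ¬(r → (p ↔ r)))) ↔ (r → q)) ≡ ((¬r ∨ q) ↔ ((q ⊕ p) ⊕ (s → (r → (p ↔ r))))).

p  q  r  s  |  φ  ψ
1  1  1  1  |  1  1
1  1  1  0  |  0  1
1  1  0  1  |  1  1
1  1  0  0  |  0  1
1  0  1  1  |  1  1
1  0  1  0  |  0  1
1  0  0  1  |  0  0
1  0  0  0  |  1  0
0  1  1  1  |  1  1
0  1  1  0  |  1  0
0  1  0  1  |  0  0
0  1  0  0  |  1  0
0  0  1  1  |  1  1
0  0  1  0  |  1  0
0  0  0  1  |  1  1
0  0  0  0  |  0  1
The columns differ at p=1, q=1, r=1, s=0 (φ=0, ψ=1), so they are not equivalent.

not equivalent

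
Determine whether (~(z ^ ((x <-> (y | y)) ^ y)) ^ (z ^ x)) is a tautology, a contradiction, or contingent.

contradiction

x | y | z | φ
- | - | - | -
F | F | F | F
F | F | T | F
F | T | F | F
F | T | T | F
T | F | F | F
T | F | T | F
T | T | F | F
T | T | T | F
Every row is F, so the formula is a contradiction.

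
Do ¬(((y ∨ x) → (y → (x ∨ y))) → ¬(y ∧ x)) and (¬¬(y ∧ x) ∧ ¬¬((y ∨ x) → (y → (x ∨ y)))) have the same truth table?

equivalent

x | y || φ | ψ
T | T || T | T
T | F || F | F
F | T || F | F
F | F || F | F
The columns for φ and ψ agree on every row, so they are logically equivalent.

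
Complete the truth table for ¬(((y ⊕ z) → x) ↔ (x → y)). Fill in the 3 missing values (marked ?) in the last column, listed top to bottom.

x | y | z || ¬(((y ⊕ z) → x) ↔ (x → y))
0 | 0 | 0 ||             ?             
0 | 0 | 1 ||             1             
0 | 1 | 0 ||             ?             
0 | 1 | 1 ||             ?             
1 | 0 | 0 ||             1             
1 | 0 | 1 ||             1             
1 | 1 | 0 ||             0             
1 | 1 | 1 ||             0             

0, 1, 0

Row x=0, y=0, z=0: ((y ⊕ z) → x) = 1, (x → y) = 1, (((y ⊕ z) → x) ↔ (x → y)) = 1, so ¬(((y ⊕ z) → x) ↔ (x → y)) = 0.
Row x=0, y=1, z=0: ((y ⊕ z) → x) = 0, (x → y) = 1, (((y ⊕ z) → x) ↔ (x → y)) = 0, so ¬(((y ⊕ z) → x) ↔ (x → y)) = 1.
Row x=0, y=1, z=1: ((y ⊕ z) → x) = 1, (x → y) = 1, (((y ⊕ z) → x) ↔ (x → y)) = 1, so ¬(((y ⊕ z) → x) ↔ (x → y)) = 0.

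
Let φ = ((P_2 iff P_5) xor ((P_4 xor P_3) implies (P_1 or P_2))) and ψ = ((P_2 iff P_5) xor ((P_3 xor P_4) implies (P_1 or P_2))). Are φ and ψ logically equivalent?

equivalent

P_1 | P_2 | P_3 | P_4 | P_5 || φ | ψ
 0  |  0  |  0  |  0  |  0  || 0 | 0
 0  |  0  |  0  |  0  |  1  || 1 | 1
 0  |  0  |  0  |  1  |  0  || 1 | 1
 0  |  0  |  0  |  1  |  1  || 0 | 0
 0  |  0  |  1  |  0  |  0  || 1 | 1
 0  |  0  |  1  |  0  |  1  || 0 | 0
 0  |  0  |  1  |  1  |  0  || 0 | 0
 0  |  0  |  1  |  1  |  1  || 1 | 1
 0  |  1  |  0  |  0  |  0  || 1 | 1
 0  |  1  |  0  |  0  |  1  || 0 | 0
 0  |  1  |  0  |  1  |  0  || 1 | 1
 0  |  1  |  0  |  1  |  1  || 0 | 0
 0  |  1  |  1  |  0  |  0  || 1 | 1
 0  |  1  |  1  |  0  |  1  || 0 | 0
 0  |  1  |  1  |  1  |  0  || 1 | 1
 0  |  1  |  1  |  1  |  1  || 0 | 0
 1  |  0  |  0  |  0  |  0  || 0 | 0
 1  |  0  |  0  |  0  |  1  || 1 | 1
 1  |  0  |  0  |  1  |  0  || 0 | 0
 1  |  0  |  0  |  1  |  1  || 1 | 1
 1  |  0  |  1  |  0  |  0  || 0 | 0
 1  |  0  |  1  |  0  |  1  || 1 | 1
 1  |  0  |  1  |  1  |  0  || 0 | 0
 1  |  0  |  1  |  1  |  1  || 1 | 1
 1  |  1  |  0  |  0  |  0  || 1 | 1
 1  |  1  |  0  |  0  |  1  || 0 | 0
 1  |  1  |  0  |  1  |  0  || 1 | 1
 1  |  1  |  0  |  1  |  1  || 0 | 0
 1  |  1  |  1  |  0  |  0  || 1 | 1
 1  |  1  |  1  |  0  |  1  || 0 | 0
 1  |  1  |  1  |  1  |  0  || 1 | 1
 1  |  1  |  1  |  1  |  1  || 0 | 0
The columns for φ and ψ agree on every row, so they are logically equivalent.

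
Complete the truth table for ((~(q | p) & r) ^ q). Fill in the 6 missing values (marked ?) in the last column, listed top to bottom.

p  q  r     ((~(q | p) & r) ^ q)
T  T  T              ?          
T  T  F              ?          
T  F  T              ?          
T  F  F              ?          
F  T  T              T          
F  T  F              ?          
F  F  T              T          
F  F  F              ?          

T, T, F, F, T, F

Row p=T, q=T, r=T: (~(q | p) & r) = F, so ((~(q | p) & r) ^ q) = T.
Row p=T, q=T, r=F: (~(q | p) & r) = F, so ((~(q | p) & r) ^ q) = T.
Row p=T, q=F, r=T: (~(q | p) & r) = F, so ((~(q | p) & r) ^ q) = F.
Row p=T, q=F, r=F: (~(q | p) & r) = F, so ((~(q | p) & r) ^ q) = F.
Row p=F, q=T, r=F: (~(q | p) & r) = F, so ((~(q | p) & r) ^ q) = T.
Row p=F, q=F, r=F: (~(q | p) & r) = F, so ((~(q | p) & r) ^ q) = F.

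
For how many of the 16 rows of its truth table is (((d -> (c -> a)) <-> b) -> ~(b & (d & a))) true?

14

a  b  c  d  |  (c -> a)  (d -> (c -> a))  ((d -> (c -> a)) <-> b)  (d & a)  (b & (d & a))  ~(b & (d & a))  φ
0  0  0  0  |     1             1                    0                0           0              1         1
0  0  0  1  |     1             1                    0                0           0              1         1
0  0  1  0  |     0             1                    0                0           0              1         1
0  0  1  1  |     0             0                    1                0           0              1         1
0  1  0  0  |     1             1                    1                0           0              1         1
0  1  0  1  |     1             1                    1                0           0              1         1
0  1  1  0  |     0             1                    1                0           0              1         1
0  1  1  1  |     0             0                    0                0           0              1         1
1  0  0  0  |     1             1                    0                0           0              1         1
1  0  0  1  |     1             1                    0                1           0              1         1
1  0  1  0  |     1             1                    0                0           0              1         1
1  0  1  1  |     1             1                    0                1           0              1         1
1  1  0  0  |     1             1                    1                0           0              1         1
1  1  0  1  |     1             1                    1                1           1              0         0
1  1  1  0  |     1             1                    1                0           0              1         1
1  1  1  1  |     1             1                    1                1           1              0         0
The formula is true on 14 of the 16 rows.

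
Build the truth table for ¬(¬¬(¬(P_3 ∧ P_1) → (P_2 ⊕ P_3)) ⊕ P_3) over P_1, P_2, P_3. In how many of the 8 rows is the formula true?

 P_1    P_2    P_3   |  (P_3 ∧ P_1)  ¬(P_3 ∧ P_1)  (P_2 ⊕ P_3)  (¬(P_3 ∧ P_1) → (P_2 ⊕ P_3))    φ  
 True   True   True  |      True        False         False                 True               True
 True   True  False  |     False         True          True                 True              False
 True  False   True  |      True        False          True                 True               True
 True  False  False  |     False         True         False                False               True
False   True   True  |     False         True         False                False              False
False   True  False  |     False         True          True                 True              False
False  False   True  |     False         True          True                 True               True
False  False  False  |     False         True         False                False               True
The formula is true on 5 of the 8 rows.

5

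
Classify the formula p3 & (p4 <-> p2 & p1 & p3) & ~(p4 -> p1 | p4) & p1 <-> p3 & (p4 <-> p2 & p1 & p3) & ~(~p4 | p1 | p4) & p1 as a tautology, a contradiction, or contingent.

tautology

p1  p2  p3  p4  |  φ
T   T   T   T   |  T
T   T   T   F   |  T
T   T   F   T   |  T
T   T   F   F   |  T
T   F   T   T   |  T
T   F   T   F   |  T
T   F   F   T   |  T
T   F   F   F   |  T
F   T   T   T   |  T
F   T   T   F   |  T
F   T   F   T   |  T
F   T   F   F   |  T
F   F   T   T   |  T
F   F   T   F   |  T
F   F   F   T   |  T
F   F   F   F   |  T
Every row is T, so the formula is a tautology.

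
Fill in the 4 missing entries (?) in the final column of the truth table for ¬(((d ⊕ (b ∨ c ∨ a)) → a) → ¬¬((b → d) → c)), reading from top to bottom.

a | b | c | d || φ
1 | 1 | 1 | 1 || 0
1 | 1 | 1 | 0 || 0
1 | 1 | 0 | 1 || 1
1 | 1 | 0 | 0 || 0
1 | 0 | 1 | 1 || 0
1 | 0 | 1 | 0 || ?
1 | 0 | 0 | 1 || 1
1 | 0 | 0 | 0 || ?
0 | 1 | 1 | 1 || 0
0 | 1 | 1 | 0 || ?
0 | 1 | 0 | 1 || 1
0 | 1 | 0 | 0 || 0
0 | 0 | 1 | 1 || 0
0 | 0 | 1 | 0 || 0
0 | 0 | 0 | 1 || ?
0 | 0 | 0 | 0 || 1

Row a=1, b=0, c=1, d=0: ((d ⊕ (b ∨ c ∨ a)) → a) = 1, ¬¬((b → d) → c) = 1, (((d ⊕ (b ∨ c ∨ a)) → a) → ¬¬((b → d) → c)) = 1, so the formula = 0.
Row a=1, b=0, c=0, d=0: ((d ⊕ (b ∨ c ∨ a)) → a) = 1, ¬¬((b → d) → c) = 0, (((d ⊕ (b ∨ c ∨ a)) → a) → ¬¬((b → d) → c)) = 0, so the formula = 1.
Row a=0, b=1, c=1, d=0: ((d ⊕ (b ∨ c ∨ a)) → a) = 0, ¬¬((b → d) → c) = 1, (((d ⊕ (b ∨ c ∨ a)) → a) → ¬¬((b → d) → c)) = 1, so the formula = 0.
Row a=0, b=0, c=0, d=1: ((d ⊕ (b ∨ c ∨ a)) → a) = 0, ¬¬((b → d) → c) = 0, (((d ⊕ (b ∨ c ∨ a)) → a) → ¬¬((b → d) → c)) = 1, so the formula = 0.

0, 1, 0, 0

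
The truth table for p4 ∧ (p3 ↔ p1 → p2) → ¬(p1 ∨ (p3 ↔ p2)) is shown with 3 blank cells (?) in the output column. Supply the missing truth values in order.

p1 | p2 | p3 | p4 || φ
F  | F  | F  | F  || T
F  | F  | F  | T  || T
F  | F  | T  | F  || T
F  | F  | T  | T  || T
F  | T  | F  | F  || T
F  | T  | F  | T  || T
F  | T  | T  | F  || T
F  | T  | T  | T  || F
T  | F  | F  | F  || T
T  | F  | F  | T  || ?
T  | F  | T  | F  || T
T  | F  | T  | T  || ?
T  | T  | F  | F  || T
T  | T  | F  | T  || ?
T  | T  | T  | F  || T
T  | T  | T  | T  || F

F, T, T

Row p1=T, p2=F, p3=F, p4=T: (p4 ∧ (p3 ↔ p1 → p2)) = T, ¬(p1 ∨ (p3 ↔ p2)) = F, so the formula = F.
Row p1=T, p2=F, p3=T, p4=T: (p4 ∧ (p3 ↔ p1 → p2)) = F, ¬(p1 ∨ (p3 ↔ p2)) = F, so the formula = T.
Row p1=T, p2=T, p3=F, p4=T: (p4 ∧ (p3 ↔ p1 → p2)) = F, ¬(p1 ∨ (p3 ↔ p2)) = F, so the formula = T.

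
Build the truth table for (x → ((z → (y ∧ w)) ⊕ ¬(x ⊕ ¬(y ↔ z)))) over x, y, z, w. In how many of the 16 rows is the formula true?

x | y | z | w || (y ∧ w) | (z → (y ∧ w)) | (y ↔ z) | ¬(y ↔ z) | (x ⊕ ¬(y ↔ z)) | ¬(x ⊕ ¬(y ↔ z)) | φ
T | T | T | T ||    T    |       T       |    T    |    F     |       T        |        F        | T
T | T | T | F ||    F    |       F       |    T    |    F     |       T        |        F        | F
T | T | F | T ||    T    |       T       |    F    |    T     |       F        |        T        | F
T | T | F | F ||    F    |       T       |    F    |    T     |       F        |        T        | F
T | F | T | T ||    F    |       F       |    F    |    T     |       F        |        T        | T
T | F | T | F ||    F    |       F       |    F    |    T     |       F        |        T        | T
T | F | F | T ||    F    |       T       |    T    |    F     |       T        |        F        | T
T | F | F | F ||    F    |       T       |    T    |    F     |       T        |        F        | T
F | T | T | T ||    T    |       T       |    T    |    F     |       F        |        T        | T
F | T | T | F ||    F    |       F       |    T    |    F     |       F        |        T        | T
F | T | F | T ||    T    |       T       |    F    |    T     |       T        |        F        | T
F | T | F | F ||    F    |       T       |    F    |    T     |       T        |        F        | T
F | F | T | T ||    F    |       F       |    F    |    T     |       T        |        F        | T
F | F | T | F ||    F    |       F       |    F    |    T     |       T        |        F        | T
F | F | F | T ||    F    |       T       |    T    |    F     |       F        |        T        | T
F | F | F | F ||    F    |       T       |    T    |    F     |       F        |        T        | T
The formula is true on 13 of the 16 rows.

13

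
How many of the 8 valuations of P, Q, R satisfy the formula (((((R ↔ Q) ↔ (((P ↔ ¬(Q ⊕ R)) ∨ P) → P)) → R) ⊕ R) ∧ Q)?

P  Q  R  |  (R ↔ Q)  (Q ⊕ R)  ¬(Q ⊕ R)  (P ↔ ¬(Q ⊕ R))  ((P ↔ ¬(Q ⊕ R)) ∨ P)  (((P ↔ ¬(Q ⊕ R)) ∨ P) → P)  φ
F  F  F  |     T        F        T            F                  F                        T               F
F  F  T  |     F        T        F            T                  T                        F               F
F  T  F  |     F        T        F            T                  T                        F               F
F  T  T  |     T        F        T            F                  F                        T               F
T  F  F  |     T        F        T            T                  T                        T               F
T  F  T  |     F        T        F            F                  T                        T               F
T  T  F  |     F        T        F            F                  T                        T               T
T  T  T  |     T        F        T            T                  T                        T               F
The formula is true on 1 of the 8 rows.

1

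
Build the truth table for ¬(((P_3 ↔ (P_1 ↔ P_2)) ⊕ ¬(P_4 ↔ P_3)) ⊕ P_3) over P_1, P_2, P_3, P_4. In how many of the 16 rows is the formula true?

8

 P_1    P_2    P_3    P_4   |  (P_1 ↔ P_2)  (P_3 ↔ (P_1 ↔ P_2))  (P_4 ↔ P_3)  ¬(P_4 ↔ P_3)    φ  
 True   True   True   True  |      True             True             True        False       True
 True   True   True  False  |      True             True            False         True      False
 True   True  False   True  |      True            False            False         True      False
 True   True  False  False  |      True            False             True        False       True
 True  False   True   True  |     False            False             True        False      False
 True  False   True  False  |     False            False            False         True       True
 True  False  False   True  |     False             True            False         True       True
 True  False  False  False  |     False             True             True        False      False
False   True   True   True  |     False            False             True        False      False
False   True   True  False  |     False            False            False         True       True
False   True  False   True  |     False             True            False         True       True
False   True  False  False  |     False             True             True        False      False
False  False   True   True  |      True             True             True        False       True
False  False   True  False  |      True             True            False         True      False
False  False  False   True  |      True            False            False         True      False
False  False  False  False  |      True            False             True        False       True
The formula is true on 8 of the 16 rows.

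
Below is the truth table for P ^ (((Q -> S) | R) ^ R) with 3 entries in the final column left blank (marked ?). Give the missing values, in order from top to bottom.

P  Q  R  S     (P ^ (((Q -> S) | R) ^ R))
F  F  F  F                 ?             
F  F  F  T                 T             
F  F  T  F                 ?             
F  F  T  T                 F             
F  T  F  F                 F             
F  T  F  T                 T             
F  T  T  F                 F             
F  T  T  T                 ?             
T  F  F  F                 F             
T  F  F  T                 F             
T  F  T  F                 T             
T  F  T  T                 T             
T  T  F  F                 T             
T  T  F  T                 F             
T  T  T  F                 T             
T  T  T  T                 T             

Row P=F, Q=F, R=F, S=F: (((Q -> S) | R) ^ R) = T, so (P ^ (((Q -> S) | R) ^ R)) = T.
Row P=F, Q=F, R=T, S=F: (((Q -> S) | R) ^ R) = F, so (P ^ (((Q -> S) | R) ^ R)) = F.
Row P=F, Q=T, R=T, S=T: (((Q -> S) | R) ^ R) = F, so (P ^ (((Q -> S) | R) ^ R)) = F.

T, F, F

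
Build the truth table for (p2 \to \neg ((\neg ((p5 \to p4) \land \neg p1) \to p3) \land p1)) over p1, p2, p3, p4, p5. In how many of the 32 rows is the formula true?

p1  p2  p3  p4  p5  |  φ
T   T   T   T   T   |  F
T   T   T   T   F   |  F
T   T   T   F   T   |  F
T   T   T   F   F   |  F
T   T   F   T   T   |  T
T   T   F   T   F   |  T
T   T   F   F   T   |  T
T   T   F   F   F   |  T
T   F   T   T   T   |  T
T   F   T   T   F   |  T
T   F   T   F   T   |  T
T   F   T   F   F   |  T
T   F   F   T   T   |  T
T   F   F   T   F   |  T
T   F   F   F   T   |  T
T   F   F   F   F   |  T
F   T   T   T   T   |  T
F   T   T   T   F   |  T
F   T   T   F   T   |  T
F   T   T   F   F   |  T
F   T   F   T   T   |  T
F   T   F   T   F   |  T
F   T   F   F   T   |  T
F   T   F   F   F   |  T
F   F   T   T   T   |  T
F   F   T   T   F   |  T
F   F   T   F   T   |  T
F   F   T   F   F   |  T
F   F   F   T   T   |  T
F   F   F   T   F   |  T
F   F   F   F   T   |  T
F   F   F   F   F   |  T
The formula is true on 28 of the 32 rows.

28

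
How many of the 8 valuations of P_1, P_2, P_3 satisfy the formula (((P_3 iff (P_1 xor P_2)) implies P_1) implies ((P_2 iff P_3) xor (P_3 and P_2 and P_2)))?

3

P_1 | P_2 | P_3 || φ
 0  |  0  |  0  || 1
 0  |  0  |  1  || 0
 0  |  1  |  0  || 0
 0  |  1  |  1  || 1
 1  |  0  |  0  || 1
 1  |  0  |  1  || 0
 1  |  1  |  0  || 0
 1  |  1  |  1  || 0
The formula is true on 3 of the 8 rows.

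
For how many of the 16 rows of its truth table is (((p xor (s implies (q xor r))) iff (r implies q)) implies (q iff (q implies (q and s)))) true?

10

p | q | r | s | (q xor r) | (s implies (q xor r)) | (r implies q) | (q and s) | (q implies (q and s)) | φ
- | - | - | - | --------- | --------------------- | ------------- | --------- | --------------------- | -
T | T | T | T |     F     |           F           |       T       |     T     |           T           | T
T | T | T | F |     F     |           T           |       T       |     F     |           F           | T
T | T | F | T |     T     |           T           |       T       |     T     |           T           | T
T | T | F | F |     T     |           T           |       T       |     F     |           F           | T
T | F | T | T |     T     |           T           |       F       |     F     |           T           | F
T | F | T | F |     T     |           T           |       F       |     F     |           T           | F
T | F | F | T |     F     |           F           |       T       |     F     |           T           | F
T | F | F | F |     F     |           T           |       T       |     F     |           T           | T
F | T | T | T |     F     |           F           |       T       |     T     |           T           | T
F | T | T | F |     F     |           T           |       T       |     F     |           F           | F
F | T | F | T |     T     |           T           |       T       |     T     |           T           | T
F | T | F | F |     T     |           T           |       T       |     F     |           F           | F
F | F | T | T |     T     |           T           |       F       |     F     |           T           | T
F | F | T | F |     T     |           T           |       F       |     F     |           T           | T
F | F | F | T |     F     |           F           |       T       |     F     |           T           | T
F | F | F | F |     F     |           T           |       T       |     F     |           T           | F
The formula is true on 10 of the 16 rows.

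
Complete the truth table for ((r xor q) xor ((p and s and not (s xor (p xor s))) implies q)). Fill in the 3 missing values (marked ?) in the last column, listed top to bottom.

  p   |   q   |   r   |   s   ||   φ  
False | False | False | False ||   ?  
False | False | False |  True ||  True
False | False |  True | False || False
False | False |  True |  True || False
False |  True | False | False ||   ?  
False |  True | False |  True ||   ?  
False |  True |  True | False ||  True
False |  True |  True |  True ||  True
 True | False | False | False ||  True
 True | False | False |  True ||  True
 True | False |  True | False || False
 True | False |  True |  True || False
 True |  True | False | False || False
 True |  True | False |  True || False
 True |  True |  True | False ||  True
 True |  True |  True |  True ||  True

Row p=False, q=False, r=False, s=False: (r xor q) = False, ((p and s and not (s xor (p xor s))) implies q) = True, so the formula = True.
Row p=False, q=True, r=False, s=False: (r xor q) = True, ((p and s and not (s xor (p xor s))) implies q) = True, so the formula = False.
Row p=False, q=True, r=False, s=True: (r xor q) = True, ((p and s and not (s xor (p xor s))) implies q) = True, so the formula = False.

True, False, False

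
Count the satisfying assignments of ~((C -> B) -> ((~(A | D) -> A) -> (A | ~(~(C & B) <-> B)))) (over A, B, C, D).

1

  A      B      C      D       (C -> B)  (A | D)  ~(A | D)  (~(A | D) -> A)  (C & B)  ~(C & B)  (~(C & B) <-> B)  ~(~(C & B) <-> B)  (A | ~(~(C & B) <-> B))    φ  
 True   True   True   True       True      True    False          True         True    False         False               True                  True           False
 True   True   True  False       True      True    False          True         True    False         False               True                  True           False
 True   True  False   True       True      True    False          True        False     True          True              False                  True           False
 True   True  False  False       True      True    False          True        False     True          True              False                  True           False
 True  False   True   True      False      True    False          True        False     True         False               True                  True           False
 True  False   True  False      False      True    False          True        False     True         False               True                  True           False
 True  False  False   True       True      True    False          True        False     True         False               True                  True           False
 True  False  False  False       True      True    False          True        False     True         False               True                  True           False
False   True   True   True       True      True    False          True         True    False         False               True                  True           False
False   True   True  False       True     False     True         False         True    False         False               True                  True           False
False   True  False   True       True      True    False          True        False     True          True              False                 False            True
False   True  False  False       True     False     True         False        False     True          True              False                 False           False
False  False   True   True      False      True    False          True        False     True         False               True                  True           False
False  False   True  False      False     False     True         False        False     True         False               True                  True           False
False  False  False   True       True      True    False          True        False     True         False               True                  True           False
False  False  False  False       True     False     True         False        False     True         False               True                  True           False
The formula is true on 1 of the 16 rows.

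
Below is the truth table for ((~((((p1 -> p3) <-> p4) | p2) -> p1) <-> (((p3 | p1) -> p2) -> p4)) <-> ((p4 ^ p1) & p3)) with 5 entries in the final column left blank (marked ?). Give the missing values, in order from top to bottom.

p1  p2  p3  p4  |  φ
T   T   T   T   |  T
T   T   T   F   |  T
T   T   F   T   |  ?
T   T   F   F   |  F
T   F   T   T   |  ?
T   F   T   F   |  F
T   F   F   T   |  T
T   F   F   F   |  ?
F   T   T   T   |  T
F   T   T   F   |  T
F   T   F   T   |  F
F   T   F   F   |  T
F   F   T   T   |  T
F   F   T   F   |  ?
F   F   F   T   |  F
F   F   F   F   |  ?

Row p1=T, p2=T, p3=F, p4=T: (~((((p1 -> p3) <-> p4) | p2) -> p1) <-> (((p3 | p1) -> p2) -> p4)) = F, ((p4 ^ p1) & p3) = F, so the formula = T.
Row p1=T, p2=F, p3=T, p4=T: (~((((p1 -> p3) <-> p4) | p2) -> p1) <-> (((p3 | p1) -> p2) -> p4)) = F, ((p4 ^ p1) & p3) = F, so the formula = T.
Row p1=T, p2=F, p3=F, p4=F: (~((((p1 -> p3) <-> p4) | p2) -> p1) <-> (((p3 | p1) -> p2) -> p4)) = F, ((p4 ^ p1) & p3) = F, so the formula = T.
Row p1=F, p2=F, p3=T, p4=F: (~((((p1 -> p3) <-> p4) | p2) -> p1) <-> (((p3 | p1) -> p2) -> p4)) = F, ((p4 ^ p1) & p3) = F, so the formula = T.
Row p1=F, p2=F, p3=F, p4=F: (~((((p1 -> p3) <-> p4) | p2) -> p1) <-> (((p3 | p1) -> p2) -> p4)) = T, ((p4 ^ p1) & p3) = F, so the formula = F.

T, T, T, T, F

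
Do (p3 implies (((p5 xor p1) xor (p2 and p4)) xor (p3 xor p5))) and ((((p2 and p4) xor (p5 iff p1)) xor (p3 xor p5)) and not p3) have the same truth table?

p1  p2  p3  p4  p5  |  φ  ψ
T   T   T   T   T   |  T  F
T   T   T   T   F   |  T  F
T   T   T   F   T   |  F  F
T   T   T   F   F   |  F  F
T   T   F   T   T   |  T  T
T   T   F   T   F   |  T  T
T   T   F   F   T   |  T  F
T   T   F   F   F   |  T  F
T   F   T   T   T   |  F  F
T   F   T   T   F   |  F  F
T   F   T   F   T   |  F  F
T   F   T   F   F   |  F  F
T   F   F   T   T   |  T  F
T   F   F   T   F   |  T  F
T   F   F   F   T   |  T  F
T   F   F   F   F   |  T  F
F   T   T   T   T   |  F  F
F   T   T   T   F   |  F  F
F   T   T   F   T   |  T  F
F   T   T   F   F   |  T  F
F   T   F   T   T   |  T  F
F   T   F   T   F   |  T  F
F   T   F   F   T   |  T  T
F   T   F   F   F   |  T  T
F   F   T   T   T   |  T  F
F   F   T   T   F   |  T  F
F   F   T   F   T   |  T  F
F   F   T   F   F   |  T  F
F   F   F   T   T   |  T  T
F   F   F   T   F   |  T  T
F   F   F   F   T   |  T  T
F   F   F   F   F   |  T  T
The columns differ at p1=T, p2=T, p3=T, p4=T, p5=T (φ=T, ψ=F), so they are not equivalent.

not equivalent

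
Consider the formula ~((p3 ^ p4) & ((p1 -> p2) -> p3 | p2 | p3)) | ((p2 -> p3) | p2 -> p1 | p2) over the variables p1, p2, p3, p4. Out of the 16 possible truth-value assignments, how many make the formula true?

15

p1  p2  p3  p4     (p3 ^ p4)  (p1 -> p2)  (p2 | p3)  (p3 | (p2 | p3))  (p2 -> p3)  ((p2 -> p3) | p2)  (p1 | p2)  φ
T   T   T   T          F          T           T             T              T               T              T      T
T   T   T   F          T          T           T             T              T               T              T      T
T   T   F   T          T          T           T             T              F               T              T      T
T   T   F   F          F          T           T             T              F               T              T      T
T   F   T   T          F          F           T             T              T               T              T      T
T   F   T   F          T          F           T             T              T               T              T      T
T   F   F   T          T          F           F             F              T               T              T      T
T   F   F   F          F          F           F             F              T               T              T      T
F   T   T   T          F          T           T             T              T               T              T      T
F   T   T   F          T          T           T             T              T               T              T      T
F   T   F   T          T          T           T             T              F               T              T      T
F   T   F   F          F          T           T             T              F               T              T      T
F   F   T   T          F          T           T             T              T               T              F      T
F   F   T   F          T          T           T             T              T               T              F      F
F   F   F   T          T          T           F             F              T               T              F      T
F   F   F   F          F          T           F             F              T               T              F      T
The formula is true on 15 of the 16 rows.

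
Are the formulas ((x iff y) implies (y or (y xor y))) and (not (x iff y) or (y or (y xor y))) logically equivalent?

equivalent

x | y | φ | ψ
- | - | - | -
F | F | F | F
F | T | T | T
T | F | T | T
T | T | T | T
The columns for φ and ψ agree on every row, so they are logically equivalent.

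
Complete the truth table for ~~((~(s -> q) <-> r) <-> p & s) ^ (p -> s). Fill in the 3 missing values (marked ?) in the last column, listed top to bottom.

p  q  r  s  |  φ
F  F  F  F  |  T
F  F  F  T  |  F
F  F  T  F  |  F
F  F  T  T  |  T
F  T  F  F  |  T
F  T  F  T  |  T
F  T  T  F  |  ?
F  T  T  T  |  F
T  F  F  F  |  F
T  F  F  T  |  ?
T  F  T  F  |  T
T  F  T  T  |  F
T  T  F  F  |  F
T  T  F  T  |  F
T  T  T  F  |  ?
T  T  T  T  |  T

F, T, T

Row p=F, q=T, r=T, s=F: ~~((~(s -> q) <-> r) <-> p & s) = T, (p -> s) = T, so the formula = F.
Row p=T, q=F, r=F, s=T: ~~((~(s -> q) <-> r) <-> p & s) = F, (p -> s) = T, so the formula = T.
Row p=T, q=T, r=T, s=F: ~~((~(s -> q) <-> r) <-> p & s) = T, (p -> s) = F, so the formula = T.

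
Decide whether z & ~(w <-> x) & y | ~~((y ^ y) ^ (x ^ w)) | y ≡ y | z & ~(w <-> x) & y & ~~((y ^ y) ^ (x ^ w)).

not equivalent

x | y | z | w || φ | ψ
T | T | T | T || T | T
T | T | T | F || T | T
T | T | F | T || T | T
T | T | F | F || T | T
T | F | T | T || F | F
T | F | T | F || T | F
T | F | F | T || F | F
T | F | F | F || T | F
F | T | T | T || T | T
F | T | T | F || T | T
F | T | F | T || T | T
F | T | F | F || T | T
F | F | T | T || T | F
F | F | T | F || F | F
F | F | F | T || T | F
F | F | F | F || F | F
The columns differ at x=T, y=F, z=T, w=F (φ=T, ψ=F), so they are not equivalent.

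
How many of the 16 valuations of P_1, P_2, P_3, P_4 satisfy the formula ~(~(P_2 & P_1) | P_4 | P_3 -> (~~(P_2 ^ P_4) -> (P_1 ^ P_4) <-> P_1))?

8

P_1  P_2  P_3  P_4  |  φ
 1    1    1    1   |  0
 1    1    1    0   |  0
 1    1    0    1   |  0
 1    1    0    0   |  0
 1    0    1    1   |  1
 1    0    1    0   |  0
 1    0    0    1   |  1
 1    0    0    0   |  0
 0    1    1    1   |  1
 0    1    1    0   |  0
 0    1    0    1   |  1
 0    1    0    0   |  0
 0    0    1    1   |  1
 0    0    1    0   |  1
 0    0    0    1   |  1
 0    0    0    0   |  1
The formula is true on 8 of the 16 rows.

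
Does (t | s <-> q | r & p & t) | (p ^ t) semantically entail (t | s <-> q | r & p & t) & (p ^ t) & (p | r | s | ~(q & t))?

p | q | r | s | t | φ | ψ
- | - | - | - | - | - | -
T | T | T | T | T | T | F
T | T | T | T | F | T | T
T | T | T | F | T | T | F
T | T | T | F | F | T | F
T | T | F | T | T | T | F
T | T | F | T | F | T | T
T | T | F | F | T | T | F
T | T | F | F | F | T | F
T | F | T | T | T | T | F
T | F | T | T | F | T | F
T | F | T | F | T | T | F
T | F | T | F | F | T | T
T | F | F | T | T | F | F
T | F | F | T | F | T | F
T | F | F | F | T | F | F
T | F | F | F | F | T | T
F | T | T | T | T | T | T
F | T | T | T | F | T | F
F | T | T | F | T | T | T
F | T | T | F | F | F | F
F | T | F | T | T | T | T
F | T | F | T | F | T | F
F | T | F | F | T | T | F
F | T | F | F | F | F | F
F | F | T | T | T | T | F
F | F | T | T | F | F | F
F | F | T | F | T | T | F
F | F | T | F | F | T | F
F | F | F | T | T | T | F
F | F | F | T | F | F | F
F | F | F | F | T | T | F
F | F | F | F | F | T | F
At p=T, q=T, r=T, s=T, t=T we have φ true but ψ false, so φ does not entail ψ.

no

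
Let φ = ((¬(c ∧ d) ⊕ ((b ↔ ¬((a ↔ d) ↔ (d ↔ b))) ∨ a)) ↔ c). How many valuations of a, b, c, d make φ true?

12

a  b  c  d  |  φ
T  T  T  T  |  T
T  T  T  F  |  F
T  T  F  T  |  T
T  T  F  F  |  T
T  F  T  T  |  T
T  F  T  F  |  F
T  F  F  T  |  T
T  F  F  F  |  T
F  T  T  T  |  T
F  T  T  F  |  F
F  T  F  T  |  T
F  T  F  F  |  T
F  F  T  T  |  T
F  F  T  F  |  F
F  F  F  T  |  T
F  F  F  F  |  T
The formula is true on 12 of the 16 rows.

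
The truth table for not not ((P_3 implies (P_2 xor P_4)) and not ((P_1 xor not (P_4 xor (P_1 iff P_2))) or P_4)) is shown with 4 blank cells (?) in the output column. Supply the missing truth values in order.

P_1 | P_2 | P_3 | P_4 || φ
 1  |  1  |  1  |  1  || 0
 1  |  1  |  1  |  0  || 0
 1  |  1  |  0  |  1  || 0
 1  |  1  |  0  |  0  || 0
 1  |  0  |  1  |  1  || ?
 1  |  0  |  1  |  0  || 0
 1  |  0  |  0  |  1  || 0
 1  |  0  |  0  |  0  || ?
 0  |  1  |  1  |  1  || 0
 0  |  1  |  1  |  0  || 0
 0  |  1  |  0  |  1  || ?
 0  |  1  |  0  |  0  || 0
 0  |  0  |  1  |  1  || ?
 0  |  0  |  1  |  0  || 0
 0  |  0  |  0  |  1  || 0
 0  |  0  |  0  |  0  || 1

0, 1, 0, 0

Row P_1=1, P_2=0, P_3=1, P_4=1: ((P_3 implies (P_2 xor P_4)) and not ((P_1 xor not (P_4 xor (P_1 iff P_2))) or P_4)) = 0, not ((P_3 implies (P_2 xor P_4)) and not ((P_1 xor not (P_4 xor (P_1 iff P_2))) or P_4)) = 1, so the formula = 0.
Row P_1=1, P_2=0, P_3=0, P_4=0: ((P_3 implies (P_2 xor P_4)) and not ((P_1 xor not (P_4 xor (P_1 iff P_2))) or P_4)) = 1, not ((P_3 implies (P_2 xor P_4)) and not ((P_1 xor not (P_4 xor (P_1 iff P_2))) or P_4)) = 0, so the formula = 1.
Row P_1=0, P_2=1, P_3=0, P_4=1: ((P_3 implies (P_2 xor P_4)) and not ((P_1 xor not (P_4 xor (P_1 iff P_2))) or P_4)) = 0, not ((P_3 implies (P_2 xor P_4)) and not ((P_1 xor not (P_4 xor (P_1 iff P_2))) or P_4)) = 1, so the formula = 0.
Row P_1=0, P_2=0, P_3=1, P_4=1: ((P_3 implies (P_2 xor P_4)) and not ((P_1 xor not (P_4 xor (P_1 iff P_2))) or P_4)) = 0, not ((P_3 implies (P_2 xor P_4)) and not ((P_1 xor not (P_4 xor (P_1 iff P_2))) or P_4)) = 1, so the formula = 0.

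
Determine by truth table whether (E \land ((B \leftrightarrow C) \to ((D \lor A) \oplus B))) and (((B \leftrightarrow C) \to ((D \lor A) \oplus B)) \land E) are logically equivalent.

equivalent

A | B | C | D | E || φ | ψ
T | T | T | T | T || F | F
T | T | T | T | F || F | F
T | T | T | F | T || F | F
T | T | T | F | F || F | F
T | T | F | T | T || T | T
T | T | F | T | F || F | F
T | T | F | F | T || T | T
T | T | F | F | F || F | F
T | F | T | T | T || T | T
T | F | T | T | F || F | F
T | F | T | F | T || T | T
T | F | T | F | F || F | F
T | F | F | T | T || T | T
T | F | F | T | F || F | F
T | F | F | F | T || T | T
T | F | F | F | F || F | F
F | T | T | T | T || F | F
F | T | T | T | F || F | F
F | T | T | F | T || T | T
F | T | T | F | F || F | F
F | T | F | T | T || T | T
F | T | F | T | F || F | F
F | T | F | F | T || T | T
F | T | F | F | F || F | F
F | F | T | T | T || T | T
F | F | T | T | F || F | F
F | F | T | F | T || T | T
F | F | T | F | F || F | F
F | F | F | T | T || T | T
F | F | F | T | F || F | F
F | F | F | F | T || F | F
F | F | F | F | F || F | F
The columns for φ and ψ agree on every row, so they are logically equivalent.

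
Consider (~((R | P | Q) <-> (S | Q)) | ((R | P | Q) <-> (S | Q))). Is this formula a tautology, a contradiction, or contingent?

tautology

P  Q  R  S     (R | P | Q)  (S | Q)  ((R | P | Q) <-> (S | Q))  ~((R | P | Q) <-> (S | Q))  φ
T  T  T  T          T          T                 T                          F               T
T  T  T  F          T          T                 T                          F               T
T  T  F  T          T          T                 T                          F               T
T  T  F  F          T          T                 T                          F               T
T  F  T  T          T          T                 T                          F               T
T  F  T  F          T          F                 F                          T               T
T  F  F  T          T          T                 T                          F               T
T  F  F  F          T          F                 F                          T               T
F  T  T  T          T          T                 T                          F               T
F  T  T  F          T          T                 T                          F               T
F  T  F  T          T          T                 T                          F               T
F  T  F  F          T          T                 T                          F               T
F  F  T  T          T          T                 T                          F               T
F  F  T  F          T          F                 F                          T               T
F  F  F  T          F          T                 F                          T               T
F  F  F  F          F          F                 T                          F               T
Every row is T, so the formula is a tautology.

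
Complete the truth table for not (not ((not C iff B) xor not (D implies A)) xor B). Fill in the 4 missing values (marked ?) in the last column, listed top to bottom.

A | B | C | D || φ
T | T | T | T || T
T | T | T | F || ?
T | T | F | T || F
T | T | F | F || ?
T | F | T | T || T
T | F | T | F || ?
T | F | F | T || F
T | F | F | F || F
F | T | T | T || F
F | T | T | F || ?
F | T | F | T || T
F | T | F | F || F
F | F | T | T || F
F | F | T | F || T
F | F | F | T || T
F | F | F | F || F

Row A=T, B=T, C=T, D=F: not ((not C iff B) xor not (D implies A)) = T, (not ((not C iff B) xor not (D implies A)) xor B) = F, so the formula = T.
Row A=T, B=T, C=F, D=F: not ((not C iff B) xor not (D implies A)) = F, (not ((not C iff B) xor not (D implies A)) xor B) = T, so the formula = F.
Row A=T, B=F, C=T, D=F: not ((not C iff B) xor not (D implies A)) = F, (not ((not C iff B) xor not (D implies A)) xor B) = F, so the formula = T.
Row A=F, B=T, C=T, D=F: not ((not C iff B) xor not (D implies A)) = T, (not ((not C iff B) xor not (D implies A)) xor B) = F, so the formula = T.

T, F, T, T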